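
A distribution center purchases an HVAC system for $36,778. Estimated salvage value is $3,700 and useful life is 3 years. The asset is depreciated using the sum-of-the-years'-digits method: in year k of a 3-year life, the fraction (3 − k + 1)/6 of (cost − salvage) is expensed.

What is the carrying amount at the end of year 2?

Depreciable base = $36,778 − $3,700 = $33,078.
Sum of the years' digits = 3+2+1 = 6.
Year 1: $33,078 × 3/6 = $16,539. Book value $20,239.
Year 2: $33,078 × 2/6 = $11,026. Book value $9,213.

$9,213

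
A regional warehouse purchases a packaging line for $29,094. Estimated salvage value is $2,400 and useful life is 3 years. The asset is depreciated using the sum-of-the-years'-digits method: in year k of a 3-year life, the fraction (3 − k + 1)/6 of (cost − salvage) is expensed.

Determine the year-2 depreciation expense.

Depreciable base = $29,094 − $2,400 = $26,694.
Sum of the years' digits = 3+2+1 = 6.
Year 1: $26,694 × 3/6 = $13,347. Book value $15,747.
Year 2: $26,694 × 2/6 = $8,898. Book value $6,849.

$8,898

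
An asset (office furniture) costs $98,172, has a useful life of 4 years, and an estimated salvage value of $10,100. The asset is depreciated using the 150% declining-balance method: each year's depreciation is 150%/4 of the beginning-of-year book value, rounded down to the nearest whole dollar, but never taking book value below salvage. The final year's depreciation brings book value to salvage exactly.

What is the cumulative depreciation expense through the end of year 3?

$74,203

Depreciable base = $98,172 − $10,100 = $88,072.
Year 1: ⌊$98,172 × 150%/4⌋ = $36,814. Book value $61,358.
Year 2: ⌊$61,358 × 150%/4⌋ = $23,009. Book value $38,349.
Year 3: ⌊$38,349 × 150%/4⌋ = $14,380. Book value $23,969.
Accumulated through year 3 = $98,172 − $23,969 = $74,203.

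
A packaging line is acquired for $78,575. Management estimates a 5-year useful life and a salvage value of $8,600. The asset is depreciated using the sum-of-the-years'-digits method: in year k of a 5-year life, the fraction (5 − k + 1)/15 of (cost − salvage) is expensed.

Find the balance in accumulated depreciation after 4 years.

$65,310

Depreciable base = $78,575 − $8,600 = $69,975.
Sum of the years' digits = 5+4+3+2+1 = 15.
Year 1: $69,975 × 5/15 = $23,325. Book value $55,250.
Year 2: $69,975 × 4/15 = $18,660. Book value $36,590.
Year 3: $69,975 × 3/15 = $13,995. Book value $22,595.
Year 4: $69,975 × 2/15 = $9,330. Book value $13,265.
Accumulated through year 4 = $78,575 − $13,265 = $65,310.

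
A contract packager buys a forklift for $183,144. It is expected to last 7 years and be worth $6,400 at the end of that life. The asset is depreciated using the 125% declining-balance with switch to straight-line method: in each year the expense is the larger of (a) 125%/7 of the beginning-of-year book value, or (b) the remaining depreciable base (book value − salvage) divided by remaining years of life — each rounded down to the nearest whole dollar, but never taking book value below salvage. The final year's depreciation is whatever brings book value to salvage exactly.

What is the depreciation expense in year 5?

Depreciable base = $183,144 − $6,400 = $176,744.
Year 1: DB = ⌊$183,144 × 125%/7⌋ = $32,704; SL = ⌊$176,744/7⌋ = $25,249 → take DB $32,704. Book value $150,440.
Year 2: DB = ⌊$150,440 × 125%/7⌋ = $26,864; SL = ⌊$144,040/6⌋ = $24,006 → take DB $26,864. Book value $123,576.
Year 3: DB = ⌊$123,576 × 125%/7⌋ = $22,067; SL = ⌊$117,176/5⌋ = $23,435 → take SL $23,435. Book value $100,141.
Year 4: DB = ⌊$100,141 × 125%/7⌋ = $17,882; SL = ⌊$93,741/4⌋ = $23,435 → take SL $23,435. Book value $76,706.
Year 5: DB = ⌊$76,706 × 125%/7⌋ = $13,697; SL = ⌊$70,306/3⌋ = $23,435 → take SL $23,435. Book value $53,271.

$23,435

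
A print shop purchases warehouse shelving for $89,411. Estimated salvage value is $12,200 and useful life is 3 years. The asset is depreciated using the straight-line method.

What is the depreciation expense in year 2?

Depreciable base = $89,411 − $12,200 = $77,211.
Annual expense = $77,211 / 3 = $25,737.

$25,737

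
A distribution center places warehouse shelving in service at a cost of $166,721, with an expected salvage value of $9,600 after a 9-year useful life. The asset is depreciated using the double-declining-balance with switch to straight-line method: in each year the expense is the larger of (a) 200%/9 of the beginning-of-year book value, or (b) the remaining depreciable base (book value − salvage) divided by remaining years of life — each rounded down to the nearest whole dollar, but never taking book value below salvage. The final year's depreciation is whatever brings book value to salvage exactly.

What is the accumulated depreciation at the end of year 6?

Depreciable base = $166,721 − $9,600 = $157,121.
Year 1: DB = ⌊$166,721 × 200%/9⌋ = $37,049; SL = ⌊$157,121/9⌋ = $17,457 → take DB $37,049. Book value $129,672.
Year 2: DB = ⌊$129,672 × 200%/9⌋ = $28,816; SL = ⌊$120,072/8⌋ = $15,009 → take DB $28,816. Book value $100,856.
Year 3: DB = ⌊$100,856 × 200%/9⌋ = $22,412; SL = ⌊$91,256/7⌋ = $13,036 → take DB $22,412. Book value $78,444.
Year 4: DB = ⌊$78,444 × 200%/9⌋ = $17,432; SL = ⌊$68,844/6⌋ = $11,474 → take DB $17,432. Book value $61,012.
Year 5: DB = ⌊$61,012 × 200%/9⌋ = $13,558; SL = ⌊$51,412/5⌋ = $10,282 → take DB $13,558. Book value $47,454.
Year 6: DB = ⌊$47,454 × 200%/9⌋ = $10,545; SL = ⌊$37,854/4⌋ = $9,463 → take DB $10,545. Book value $36,909.
Accumulated through year 6 = $166,721 − $36,909 = $129,812.

$129,812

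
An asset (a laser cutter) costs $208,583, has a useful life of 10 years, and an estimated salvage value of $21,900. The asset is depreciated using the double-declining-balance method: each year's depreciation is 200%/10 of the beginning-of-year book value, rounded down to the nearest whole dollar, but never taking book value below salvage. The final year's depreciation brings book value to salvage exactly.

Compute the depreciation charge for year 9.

Depreciable base = $208,583 − $21,900 = $186,683.
Year 1: ⌊$208,583 × 200%/10⌋ = $41,716. Book value $166,867.
Year 2: ⌊$166,867 × 200%/10⌋ = $33,373. Book value $133,494.
Year 3: ⌊$133,494 × 200%/10⌋ = $26,698. Book value $106,796.
Year 4: ⌊$106,796 × 200%/10⌋ = $21,359. Book value $85,437.
Year 5: ⌊$85,437 × 200%/10⌋ = $17,087. Book value $68,350.
Year 6: ⌊$68,350 × 200%/10⌋ = $13,670. Book value $54,680.
Year 7: ⌊$54,680 × 200%/10⌋ = $10,936. Book value $43,744.
Year 8: ⌊$43,744 × 200%/10⌋ = $8,748. Book value $34,996.
Year 9: ⌊$34,996 × 200%/10⌋ = $6,999. Book value $27,997.

$6,999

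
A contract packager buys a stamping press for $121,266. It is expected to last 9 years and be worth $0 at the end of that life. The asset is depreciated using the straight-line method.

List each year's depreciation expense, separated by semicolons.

$13,474; $13,474; $13,474; $13,474; $13,474; $13,474; $13,474; $13,474; $13,474

Depreciable base = $121,266 − $0 = $121,266.
Annual expense = $121,266 / 9 = $13,474.
End of year 1: book value $107,792.
End of year 2: book value $94,318.
End of year 3: book value $80,844.
End of year 4: book value $67,370.
End of year 5: book value $53,896.
End of year 6: book value $40,422.
End of year 7: book value $26,948.
End of year 8: book value $13,474.
End of year 9: book value $0.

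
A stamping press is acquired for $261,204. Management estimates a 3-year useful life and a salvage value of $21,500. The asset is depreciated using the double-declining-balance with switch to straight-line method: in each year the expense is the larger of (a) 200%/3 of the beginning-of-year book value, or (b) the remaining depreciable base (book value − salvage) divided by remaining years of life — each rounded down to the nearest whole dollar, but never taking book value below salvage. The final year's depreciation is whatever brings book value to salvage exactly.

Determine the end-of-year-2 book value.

$29,023

Depreciable base = $261,204 − $21,500 = $239,704.
Year 1: DB = ⌊$261,204 × 200%/3⌋ = $174,136; SL = ⌊$239,704/3⌋ = $79,901 → take DB $174,136. Book value $87,068.
Year 2: DB = ⌊$87,068 × 200%/3⌋ = $58,045; SL = ⌊$65,568/2⌋ = $32,784 → take DB $58,045. Book value $29,023.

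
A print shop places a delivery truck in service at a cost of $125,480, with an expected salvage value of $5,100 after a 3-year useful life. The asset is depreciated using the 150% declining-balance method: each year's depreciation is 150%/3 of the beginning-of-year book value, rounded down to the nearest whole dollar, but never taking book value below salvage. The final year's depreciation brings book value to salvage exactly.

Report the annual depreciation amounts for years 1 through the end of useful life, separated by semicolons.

$62,740; $31,370; $26,270

Depreciable base = $125,480 − $5,100 = $120,380.
Year 1: ⌊$125,480 × 150%/3⌋ = $62,740. Book value $62,740.
Year 2: ⌊$62,740 × 150%/3⌋ = $31,370. Book value $31,370.
Year 3 (final): $31,370 − $5,100 = $26,270. Book value $5,100.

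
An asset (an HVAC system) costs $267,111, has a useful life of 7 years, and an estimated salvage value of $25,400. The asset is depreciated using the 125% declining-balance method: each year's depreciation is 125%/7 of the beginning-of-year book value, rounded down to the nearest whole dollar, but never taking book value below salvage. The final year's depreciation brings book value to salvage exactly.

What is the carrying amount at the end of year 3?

Depreciable base = $267,111 − $25,400 = $241,711.
Year 1: ⌊$267,111 × 125%/7⌋ = $47,698. Book value $219,413.
Year 2: ⌊$219,413 × 125%/7⌋ = $39,180. Book value $180,233.
Year 3: ⌊$180,233 × 125%/7⌋ = $32,184. Book value $148,049.

$148,049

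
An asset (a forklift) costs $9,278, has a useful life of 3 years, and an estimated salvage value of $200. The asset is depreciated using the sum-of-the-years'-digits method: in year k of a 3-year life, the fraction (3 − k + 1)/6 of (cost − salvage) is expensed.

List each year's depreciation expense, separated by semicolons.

$4,539; $3,026; $1,513

Depreciable base = $9,278 − $200 = $9,078.
Sum of the years' digits = 3+2+1 = 6.
Year 1: $9,078 × 3/6 = $4,539. Book value $4,739.
Year 2: $9,078 × 2/6 = $3,026. Book value $1,713.
Year 3: $9,078 × 1/6 = $1,513. Book value $200.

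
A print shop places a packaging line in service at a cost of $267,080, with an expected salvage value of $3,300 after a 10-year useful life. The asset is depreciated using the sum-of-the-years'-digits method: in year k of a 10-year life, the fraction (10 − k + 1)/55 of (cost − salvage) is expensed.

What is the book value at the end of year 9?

Depreciable base = $267,080 − $3,300 = $263,780.
Sum of the years' digits = 10+9+8+7+6+5+4+3+2+1 = 55.
Year 1: $263,780 × 10/55 = $47,960. Book value $219,120.
Year 2: $263,780 × 9/55 = $43,164. Book value $175,956.
Year 3: $263,780 × 8/55 = $38,368. Book value $137,588.
Year 4: $263,780 × 7/55 = $33,572. Book value $104,016.
Year 5: $263,780 × 6/55 = $28,776. Book value $75,240.
Year 6: $263,780 × 5/55 = $23,980. Book value $51,260.
Year 7: $263,780 × 4/55 = $19,184. Book value $32,076.
Year 8: $263,780 × 3/55 = $14,388. Book value $17,688.
Year 9: $263,780 × 2/55 = $9,592. Book value $8,096.

$8,096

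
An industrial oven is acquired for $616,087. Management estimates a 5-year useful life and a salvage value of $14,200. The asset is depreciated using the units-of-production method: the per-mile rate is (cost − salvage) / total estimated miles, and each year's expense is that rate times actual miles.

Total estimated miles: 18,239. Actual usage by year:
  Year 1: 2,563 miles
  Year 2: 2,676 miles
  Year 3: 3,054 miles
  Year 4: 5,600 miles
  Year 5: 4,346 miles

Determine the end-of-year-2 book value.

$443,200

Depreciable base = $616,087 − $14,200 = $601,887.
Rate = $601,887 / 18,239 miles = $33 per mile.
Year 1: 2,563 × $33 = $84,579. Book value $531,508.
Year 2: 2,676 × $33 = $88,308. Book value $443,200.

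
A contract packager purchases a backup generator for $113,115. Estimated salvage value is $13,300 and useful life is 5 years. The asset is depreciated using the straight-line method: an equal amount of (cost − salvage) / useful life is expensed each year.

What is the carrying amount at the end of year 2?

$73,189

Depreciable base = $113,115 − $13,300 = $99,815.
Annual expense = $99,815 / 5 = $19,963.
End of year 1: book value $93,152.
End of year 2: book value $73,189.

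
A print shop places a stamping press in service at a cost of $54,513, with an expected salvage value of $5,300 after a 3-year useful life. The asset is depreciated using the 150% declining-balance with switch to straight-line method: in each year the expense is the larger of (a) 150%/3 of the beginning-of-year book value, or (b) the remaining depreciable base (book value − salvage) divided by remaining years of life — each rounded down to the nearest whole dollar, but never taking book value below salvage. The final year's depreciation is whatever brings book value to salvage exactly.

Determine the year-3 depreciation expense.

$8,329

Depreciable base = $54,513 − $5,300 = $49,213.
Year 1: DB = ⌊$54,513 × 150%/3⌋ = $27,256; SL = ⌊$49,213/3⌋ = $16,404 → take DB $27,256. Book value $27,257.
Year 2: DB = ⌊$27,257 × 150%/3⌋ = $13,628; SL = ⌊$21,957/2⌋ = $10,978 → take DB $13,628. Book value $13,629.
Year 3 (final): $13,629 − $5,300 = $8,329. Book value $5,300.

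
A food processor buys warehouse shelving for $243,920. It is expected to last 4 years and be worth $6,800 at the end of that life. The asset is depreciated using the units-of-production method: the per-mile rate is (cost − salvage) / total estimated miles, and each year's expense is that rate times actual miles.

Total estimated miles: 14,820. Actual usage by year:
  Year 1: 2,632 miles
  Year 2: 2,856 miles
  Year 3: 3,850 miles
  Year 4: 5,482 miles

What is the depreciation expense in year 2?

$45,696

Depreciable base = $243,920 − $6,800 = $237,120.
Rate = $237,120 / 14,820 miles = $16 per mile.
Year 1: 2,632 × $16 = $42,112. Book value $201,808.
Year 2: 2,856 × $16 = $45,696. Book value $156,112.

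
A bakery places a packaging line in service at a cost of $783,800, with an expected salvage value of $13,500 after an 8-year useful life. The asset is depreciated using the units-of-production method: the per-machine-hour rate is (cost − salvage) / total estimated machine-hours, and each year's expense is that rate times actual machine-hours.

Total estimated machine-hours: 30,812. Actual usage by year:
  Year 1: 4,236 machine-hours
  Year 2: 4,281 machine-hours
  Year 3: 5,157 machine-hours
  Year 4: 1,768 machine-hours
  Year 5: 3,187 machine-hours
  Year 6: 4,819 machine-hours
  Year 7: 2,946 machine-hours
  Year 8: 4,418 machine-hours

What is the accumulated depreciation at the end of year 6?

$586,200

Depreciable base = $783,800 − $13,500 = $770,300.
Rate = $770,300 / 30,812 machine-hours = $25 per machine-hour.
Year 1: 4,236 × $25 = $105,900. Book value $677,900.
Year 2: 4,281 × $25 = $107,025. Book value $570,875.
Year 3: 5,157 × $25 = $128,925. Book value $441,950.
Year 4: 1,768 × $25 = $44,200. Book value $397,750.
Year 5: 3,187 × $25 = $79,675. Book value $318,075.
Year 6: 4,819 × $25 = $120,475. Book value $197,600.
Accumulated through year 6 = $783,800 − $197,600 = $586,200.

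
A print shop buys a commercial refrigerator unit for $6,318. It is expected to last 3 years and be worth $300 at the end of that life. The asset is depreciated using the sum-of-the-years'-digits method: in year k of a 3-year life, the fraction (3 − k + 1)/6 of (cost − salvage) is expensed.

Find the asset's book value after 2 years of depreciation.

Depreciable base = $6,318 − $300 = $6,018.
Sum of the years' digits = 3+2+1 = 6.
Year 1: $6,018 × 3/6 = $3,009. Book value $3,309.
Year 2: $6,018 × 2/6 = $2,006. Book value $1,303.

$1,303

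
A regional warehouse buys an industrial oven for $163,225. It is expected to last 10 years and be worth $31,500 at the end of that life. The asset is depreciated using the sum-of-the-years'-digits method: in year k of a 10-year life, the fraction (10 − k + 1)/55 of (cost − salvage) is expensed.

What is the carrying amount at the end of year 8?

$38,685

Depreciable base = $163,225 − $31,500 = $131,725.
Sum of the years' digits = 10+9+8+7+6+5+4+3+2+1 = 55.
Year 1: $131,725 × 10/55 = $23,950. Book value $139,275.
Year 2: $131,725 × 9/55 = $21,555. Book value $117,720.
Year 3: $131,725 × 8/55 = $19,160. Book value $98,560.
Year 4: $131,725 × 7/55 = $16,765. Book value $81,795.
Year 5: $131,725 × 6/55 = $14,370. Book value $67,425.
Year 6: $131,725 × 5/55 = $11,975. Book value $55,450.
Year 7: $131,725 × 4/55 = $9,580. Book value $45,870.
Year 8: $131,725 × 3/55 = $7,185. Book value $38,685.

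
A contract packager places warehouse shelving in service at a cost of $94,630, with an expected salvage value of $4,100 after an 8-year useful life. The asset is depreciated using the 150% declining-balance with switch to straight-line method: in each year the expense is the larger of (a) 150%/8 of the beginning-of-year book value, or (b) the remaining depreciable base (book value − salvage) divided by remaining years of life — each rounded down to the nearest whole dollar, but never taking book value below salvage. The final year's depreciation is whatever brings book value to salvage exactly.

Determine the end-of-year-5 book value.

$31,956

Depreciable base = $94,630 − $4,100 = $90,530.
Year 1: DB = ⌊$94,630 × 150%/8⌋ = $17,743; SL = ⌊$90,530/8⌋ = $11,316 → take DB $17,743. Book value $76,887.
Year 2: DB = ⌊$76,887 × 150%/8⌋ = $14,416; SL = ⌊$72,787/7⌋ = $10,398 → take DB $14,416. Book value $62,471.
Year 3: DB = ⌊$62,471 × 150%/8⌋ = $11,713; SL = ⌊$58,371/6⌋ = $9,728 → take DB $11,713. Book value $50,758.
Year 4: DB = ⌊$50,758 × 150%/8⌋ = $9,517; SL = ⌊$46,658/5⌋ = $9,331 → take DB $9,517. Book value $41,241.
Year 5: DB = ⌊$41,241 × 150%/8⌋ = $7,732; SL = ⌊$37,141/4⌋ = $9,285 → take SL $9,285. Book value $31,956.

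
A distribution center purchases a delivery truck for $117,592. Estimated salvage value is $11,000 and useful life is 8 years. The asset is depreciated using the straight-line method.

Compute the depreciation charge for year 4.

Depreciable base = $117,592 − $11,000 = $106,592.
Annual expense = $106,592 / 8 = $13,324.

$13,324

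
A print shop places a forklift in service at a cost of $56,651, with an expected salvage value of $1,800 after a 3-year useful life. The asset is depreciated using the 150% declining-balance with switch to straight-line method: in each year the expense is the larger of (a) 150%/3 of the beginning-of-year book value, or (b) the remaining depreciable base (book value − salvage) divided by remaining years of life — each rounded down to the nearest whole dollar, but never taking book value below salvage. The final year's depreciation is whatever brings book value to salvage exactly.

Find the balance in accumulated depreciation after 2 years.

$42,488

Depreciable base = $56,651 − $1,800 = $54,851.
Year 1: DB = ⌊$56,651 × 150%/3⌋ = $28,325; SL = ⌊$54,851/3⌋ = $18,283 → take DB $28,325. Book value $28,326.
Year 2: DB = ⌊$28,326 × 150%/3⌋ = $14,163; SL = ⌊$26,526/2⌋ = $13,263 → take DB $14,163. Book value $14,163.
Accumulated through year 2 = $56,651 − $14,163 = $42,488.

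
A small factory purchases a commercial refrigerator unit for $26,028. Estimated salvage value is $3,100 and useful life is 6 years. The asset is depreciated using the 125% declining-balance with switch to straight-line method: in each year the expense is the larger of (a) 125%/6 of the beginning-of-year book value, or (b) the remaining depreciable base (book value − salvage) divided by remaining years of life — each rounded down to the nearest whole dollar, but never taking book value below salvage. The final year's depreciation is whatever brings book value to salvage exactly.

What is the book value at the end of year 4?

Depreciable base = $26,028 − $3,100 = $22,928.
Year 1: DB = ⌊$26,028 × 125%/6⌋ = $5,422; SL = ⌊$22,928/6⌋ = $3,821 → take DB $5,422. Book value $20,606.
Year 2: DB = ⌊$20,606 × 125%/6⌋ = $4,292; SL = ⌊$17,506/5⌋ = $3,501 → take DB $4,292. Book value $16,314.
Year 3: DB = ⌊$16,314 × 125%/6⌋ = $3,398; SL = ⌊$13,214/4⌋ = $3,303 → take DB $3,398. Book value $12,916.
Year 4: DB = ⌊$12,916 × 125%/6⌋ = $2,690; SL = ⌊$9,816/3⌋ = $3,272 → take SL $3,272. Book value $9,644.

$9,644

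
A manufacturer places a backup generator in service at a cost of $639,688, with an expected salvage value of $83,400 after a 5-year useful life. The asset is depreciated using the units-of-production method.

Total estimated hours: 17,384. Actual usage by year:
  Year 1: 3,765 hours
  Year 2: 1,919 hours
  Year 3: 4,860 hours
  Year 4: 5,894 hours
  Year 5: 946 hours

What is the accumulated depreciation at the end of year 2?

$181,888

Depreciable base = $639,688 − $83,400 = $556,288.
Rate = $556,288 / 17,384 hours = $32 per hour.
Year 1: 3,765 × $32 = $120,480. Book value $519,208.
Year 2: 1,919 × $32 = $61,408. Book value $457,800.
Accumulated through year 2 = $639,688 − $457,800 = $181,888.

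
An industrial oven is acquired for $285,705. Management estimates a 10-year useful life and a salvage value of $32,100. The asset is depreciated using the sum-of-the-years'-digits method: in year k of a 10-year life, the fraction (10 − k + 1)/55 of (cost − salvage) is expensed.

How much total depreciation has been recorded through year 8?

$239,772

Depreciable base = $285,705 − $32,100 = $253,605.
Sum of the years' digits = 10+9+8+7+6+5+4+3+2+1 = 55.
Year 1: $253,605 × 10/55 = $46,110. Book value $239,595.
Year 2: $253,605 × 9/55 = $41,499. Book value $198,096.
Year 3: $253,605 × 8/55 = $36,888. Book value $161,208.
Year 4: $253,605 × 7/55 = $32,277. Book value $128,931.
Year 5: $253,605 × 6/55 = $27,666. Book value $101,265.
Year 6: $253,605 × 5/55 = $23,055. Book value $78,210.
Year 7: $253,605 × 4/55 = $18,444. Book value $59,766.
Year 8: $253,605 × 3/55 = $13,833. Book value $45,933.
Accumulated through year 8 = $285,705 − $45,933 = $239,772.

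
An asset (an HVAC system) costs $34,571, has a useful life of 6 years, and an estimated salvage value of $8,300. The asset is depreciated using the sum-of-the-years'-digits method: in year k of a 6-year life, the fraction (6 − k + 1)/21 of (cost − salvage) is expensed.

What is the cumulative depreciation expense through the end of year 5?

$25,020

Depreciable base = $34,571 − $8,300 = $26,271.
Sum of the years' digits = 6+5+4+3+2+1 = 21.
Year 1: $26,271 × 6/21 = $7,506. Book value $27,065.
Year 2: $26,271 × 5/21 = $6,255. Book value $20,810.
Year 3: $26,271 × 4/21 = $5,004. Book value $15,806.
Year 4: $26,271 × 3/21 = $3,753. Book value $12,053.
Year 5: $26,271 × 2/21 = $2,502. Book value $9,551.
Accumulated through year 5 = $34,571 − $9,551 = $25,020.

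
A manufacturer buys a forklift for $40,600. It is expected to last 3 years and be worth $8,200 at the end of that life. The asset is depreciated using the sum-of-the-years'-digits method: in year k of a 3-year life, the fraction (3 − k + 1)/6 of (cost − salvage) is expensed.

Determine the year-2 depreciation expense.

$10,800

Depreciable base = $40,600 − $8,200 = $32,400.
Sum of the years' digits = 3+2+1 = 6.
Year 1: $32,400 × 3/6 = $16,200. Book value $24,400.
Year 2: $32,400 × 2/6 = $10,800. Book value $13,600.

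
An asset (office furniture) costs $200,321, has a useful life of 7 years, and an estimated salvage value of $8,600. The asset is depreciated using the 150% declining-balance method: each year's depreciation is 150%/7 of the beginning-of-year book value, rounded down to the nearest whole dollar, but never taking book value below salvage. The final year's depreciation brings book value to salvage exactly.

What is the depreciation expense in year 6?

Depreciable base = $200,321 − $8,600 = $191,721.
Year 1: ⌊$200,321 × 150%/7⌋ = $42,925. Book value $157,396.
Year 2: ⌊$157,396 × 150%/7⌋ = $33,727. Book value $123,669.
Year 3: ⌊$123,669 × 150%/7⌋ = $26,500. Book value $97,169.
Year 4: ⌊$97,169 × 150%/7⌋ = $20,821. Book value $76,348.
Year 5: ⌊$76,348 × 150%/7⌋ = $16,360. Book value $59,988.
Year 6: ⌊$59,988 × 150%/7⌋ = $12,854. Book value $47,134.

$12,854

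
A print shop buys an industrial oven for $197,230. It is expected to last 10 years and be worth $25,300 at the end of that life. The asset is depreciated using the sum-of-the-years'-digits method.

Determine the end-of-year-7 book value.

Depreciable base = $197,230 − $25,300 = $171,930.
Sum of the years' digits = 10+9+8+7+6+5+4+3+2+1 = 55.
Year 1: $171,930 × 10/55 = $31,260. Book value $165,970.
Year 2: $171,930 × 9/55 = $28,134. Book value $137,836.
Year 3: $171,930 × 8/55 = $25,008. Book value $112,828.
Year 4: $171,930 × 7/55 = $21,882. Book value $90,946.
Year 5: $171,930 × 6/55 = $18,756. Book value $72,190.
Year 6: $171,930 × 5/55 = $15,630. Book value $56,560.
Year 7: $171,930 × 4/55 = $12,504. Book value $44,056.

$44,056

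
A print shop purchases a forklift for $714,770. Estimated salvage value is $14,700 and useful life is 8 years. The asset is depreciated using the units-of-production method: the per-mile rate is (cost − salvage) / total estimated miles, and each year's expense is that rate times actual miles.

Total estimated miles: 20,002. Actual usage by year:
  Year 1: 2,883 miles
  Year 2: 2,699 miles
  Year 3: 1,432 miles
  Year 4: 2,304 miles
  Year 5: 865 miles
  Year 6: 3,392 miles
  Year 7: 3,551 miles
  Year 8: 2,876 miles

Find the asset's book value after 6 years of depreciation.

$239,645

Depreciable base = $714,770 − $14,700 = $700,070.
Rate = $700,070 / 20,002 miles = $35 per mile.
Year 1: 2,883 × $35 = $100,905. Book value $613,865.
Year 2: 2,699 × $35 = $94,465. Book value $519,400.
Year 3: 1,432 × $35 = $50,120. Book value $469,280.
Year 4: 2,304 × $35 = $80,640. Book value $388,640.
Year 5: 865 × $35 = $30,275. Book value $358,365.
Year 6: 3,392 × $35 = $118,720. Book value $239,645.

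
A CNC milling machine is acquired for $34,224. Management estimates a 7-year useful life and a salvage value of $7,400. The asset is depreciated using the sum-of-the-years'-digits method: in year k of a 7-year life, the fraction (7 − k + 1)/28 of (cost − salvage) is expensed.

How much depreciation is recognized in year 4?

Depreciable base = $34,224 − $7,400 = $26,824.
Sum of the years' digits = 7+6+5+4+3+2+1 = 28.
Year 1: $26,824 × 7/28 = $6,706. Book value $27,518.
Year 2: $26,824 × 6/28 = $5,748. Book value $21,770.
Year 3: $26,824 × 5/28 = $4,790. Book value $16,980.
Year 4: $26,824 × 4/28 = $3,832. Book value $13,148.

$3,832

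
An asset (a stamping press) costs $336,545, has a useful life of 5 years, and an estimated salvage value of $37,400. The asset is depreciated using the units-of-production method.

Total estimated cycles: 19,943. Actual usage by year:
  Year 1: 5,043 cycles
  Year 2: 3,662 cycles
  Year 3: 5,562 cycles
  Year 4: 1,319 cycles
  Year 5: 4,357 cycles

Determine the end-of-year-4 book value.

Depreciable base = $336,545 − $37,400 = $299,145.
Rate = $299,145 / 19,943 cycles = $15 per cycle.
Year 1: 5,043 × $15 = $75,645. Book value $260,900.
Year 2: 3,662 × $15 = $54,930. Book value $205,970.
Year 3: 5,562 × $15 = $83,430. Book value $122,540.
Year 4: 1,319 × $15 = $19,785. Book value $102,755.

$102,755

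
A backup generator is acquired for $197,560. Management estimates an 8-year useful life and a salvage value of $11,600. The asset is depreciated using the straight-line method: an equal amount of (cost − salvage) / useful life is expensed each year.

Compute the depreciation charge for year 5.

$23,245

Depreciable base = $197,560 − $11,600 = $185,960.
Annual expense = $185,960 / 8 = $23,245.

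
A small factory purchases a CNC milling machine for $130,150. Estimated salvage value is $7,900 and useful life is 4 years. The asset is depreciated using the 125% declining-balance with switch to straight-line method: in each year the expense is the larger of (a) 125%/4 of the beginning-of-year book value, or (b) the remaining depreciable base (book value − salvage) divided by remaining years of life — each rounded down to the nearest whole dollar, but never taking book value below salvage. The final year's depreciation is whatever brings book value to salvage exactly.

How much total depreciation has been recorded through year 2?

Depreciable base = $130,150 − $7,900 = $122,250.
Year 1: DB = ⌊$130,150 × 125%/4⌋ = $40,671; SL = ⌊$122,250/4⌋ = $30,562 → take DB $40,671. Book value $89,479.
Year 2: DB = ⌊$89,479 × 125%/4⌋ = $27,962; SL = ⌊$81,579/3⌋ = $27,193 → take DB $27,962. Book value $61,517.
Accumulated through year 2 = $130,150 − $61,517 = $68,633.

$68,633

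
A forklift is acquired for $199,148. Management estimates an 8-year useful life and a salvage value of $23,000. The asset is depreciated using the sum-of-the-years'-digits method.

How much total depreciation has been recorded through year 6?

$161,469

Depreciable base = $199,148 − $23,000 = $176,148.
Sum of the years' digits = 8+7+6+5+4+3+2+1 = 36.
Year 1: $176,148 × 8/36 = $39,144. Book value $160,004.
Year 2: $176,148 × 7/36 = $34,251. Book value $125,753.
Year 3: $176,148 × 6/36 = $29,358. Book value $96,395.
Year 4: $176,148 × 5/36 = $24,465. Book value $71,930.
Year 5: $176,148 × 4/36 = $19,572. Book value $52,358.
Year 6: $176,148 × 3/36 = $14,679. Book value $37,679.
Accumulated through year 6 = $199,148 − $37,679 = $161,469.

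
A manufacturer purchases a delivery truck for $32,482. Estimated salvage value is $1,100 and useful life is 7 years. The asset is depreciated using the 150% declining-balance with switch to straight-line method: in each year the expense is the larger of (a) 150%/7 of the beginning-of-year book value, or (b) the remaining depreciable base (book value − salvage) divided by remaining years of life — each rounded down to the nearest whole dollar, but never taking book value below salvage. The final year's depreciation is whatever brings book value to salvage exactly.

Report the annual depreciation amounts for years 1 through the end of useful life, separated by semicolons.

$6,960; $5,469; $4,297; $3,664; $3,664; $3,664; $3,664

Depreciable base = $32,482 − $1,100 = $31,382.
Year 1: DB = ⌊$32,482 × 150%/7⌋ = $6,960; SL = ⌊$31,382/7⌋ = $4,483 → take DB $6,960. Book value $25,522.
Year 2: DB = ⌊$25,522 × 150%/7⌋ = $5,469; SL = ⌊$24,422/6⌋ = $4,070 → take DB $5,469. Book value $20,053.
Year 3: DB = ⌊$20,053 × 150%/7⌋ = $4,297; SL = ⌊$18,953/5⌋ = $3,790 → take DB $4,297. Book value $15,756.
Year 4: DB = ⌊$15,756 × 150%/7⌋ = $3,376; SL = ⌊$14,656/4⌋ = $3,664 → take SL $3,664. Book value $12,092.
Year 5: DB = ⌊$12,092 × 150%/7⌋ = $2,591; SL = ⌊$10,992/3⌋ = $3,664 → take SL $3,664. Book value $8,428.
Year 6: DB = ⌊$8,428 × 150%/7⌋ = $1,806; SL = ⌊$7,328/2⌋ = $3,664 → take SL $3,664. Book value $4,764.
Year 7 (final): $4,764 − $1,100 = $3,664. Book value $1,100.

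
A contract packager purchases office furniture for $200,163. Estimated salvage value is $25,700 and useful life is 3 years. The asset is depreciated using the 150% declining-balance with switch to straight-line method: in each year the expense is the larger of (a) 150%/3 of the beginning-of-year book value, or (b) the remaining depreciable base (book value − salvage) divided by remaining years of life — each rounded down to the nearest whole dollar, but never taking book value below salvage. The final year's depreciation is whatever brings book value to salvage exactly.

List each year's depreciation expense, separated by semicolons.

Depreciable base = $200,163 − $25,700 = $174,463.
Year 1: DB = ⌊$200,163 × 150%/3⌋ = $100,081; SL = ⌊$174,463/3⌋ = $58,154 → take DB $100,081. Book value $100,082.
Year 2: DB = ⌊$100,082 × 150%/3⌋ = $50,041; SL = ⌊$74,382/2⌋ = $37,191 → take DB $50,041. Book value $50,041.
Year 3 (final): $50,041 − $25,700 = $24,341. Book value $25,700.

$100,081; $50,041; $24,341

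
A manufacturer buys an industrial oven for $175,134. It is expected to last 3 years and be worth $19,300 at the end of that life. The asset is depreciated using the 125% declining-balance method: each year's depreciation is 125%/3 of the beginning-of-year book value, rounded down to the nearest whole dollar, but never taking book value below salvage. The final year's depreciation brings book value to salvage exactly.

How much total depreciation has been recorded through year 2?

$115,539

Depreciable base = $175,134 − $19,300 = $155,834.
Year 1: ⌊$175,134 × 125%/3⌋ = $72,972. Book value $102,162.
Year 2: ⌊$102,162 × 125%/3⌋ = $42,567. Book value $59,595.
Accumulated through year 2 = $175,134 − $59,595 = $115,539.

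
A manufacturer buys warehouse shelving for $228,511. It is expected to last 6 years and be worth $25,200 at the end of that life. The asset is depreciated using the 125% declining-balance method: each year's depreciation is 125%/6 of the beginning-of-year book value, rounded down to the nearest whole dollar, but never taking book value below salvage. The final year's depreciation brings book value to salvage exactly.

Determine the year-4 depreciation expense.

Depreciable base = $228,511 − $25,200 = $203,311.
Year 1: ⌊$228,511 × 125%/6⌋ = $47,606. Book value $180,905.
Year 2: ⌊$180,905 × 125%/6⌋ = $37,688. Book value $143,217.
Year 3: ⌊$143,217 × 125%/6⌋ = $29,836. Book value $113,381.
Year 4: ⌊$113,381 × 125%/6⌋ = $23,621. Book value $89,760.

$23,621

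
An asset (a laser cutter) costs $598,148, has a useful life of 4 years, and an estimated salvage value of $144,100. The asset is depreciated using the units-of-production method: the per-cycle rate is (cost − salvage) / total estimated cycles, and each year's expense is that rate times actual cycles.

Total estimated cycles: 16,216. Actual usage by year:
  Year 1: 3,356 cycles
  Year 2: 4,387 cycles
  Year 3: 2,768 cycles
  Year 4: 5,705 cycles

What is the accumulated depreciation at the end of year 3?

Depreciable base = $598,148 − $144,100 = $454,048.
Rate = $454,048 / 16,216 cycles = $28 per cycle.
Year 1: 3,356 × $28 = $93,968. Book value $504,180.
Year 2: 4,387 × $28 = $122,836. Book value $381,344.
Year 3: 2,768 × $28 = $77,504. Book value $303,840.
Accumulated through year 3 = $598,148 − $303,840 = $294,308.

$294,308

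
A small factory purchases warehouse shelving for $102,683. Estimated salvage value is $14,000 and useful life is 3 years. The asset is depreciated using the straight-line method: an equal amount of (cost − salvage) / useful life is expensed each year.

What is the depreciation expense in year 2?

Depreciable base = $102,683 − $14,000 = $88,683.
Annual expense = $88,683 / 3 = $29,561.

$29,561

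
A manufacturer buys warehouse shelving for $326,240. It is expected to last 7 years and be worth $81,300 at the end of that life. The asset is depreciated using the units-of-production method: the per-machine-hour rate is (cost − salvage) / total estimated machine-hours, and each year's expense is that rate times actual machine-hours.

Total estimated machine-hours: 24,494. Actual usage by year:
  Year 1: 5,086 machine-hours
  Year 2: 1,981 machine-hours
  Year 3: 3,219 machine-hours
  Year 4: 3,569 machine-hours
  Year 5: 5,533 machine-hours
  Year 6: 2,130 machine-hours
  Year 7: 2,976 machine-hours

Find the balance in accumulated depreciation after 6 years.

Depreciable base = $326,240 − $81,300 = $244,940.
Rate = $244,940 / 24,494 machine-hours = $10 per machine-hour.
Year 1: 5,086 × $10 = $50,860. Book value $275,380.
Year 2: 1,981 × $10 = $19,810. Book value $255,570.
Year 3: 3,219 × $10 = $32,190. Book value $223,380.
Year 4: 3,569 × $10 = $35,690. Book value $187,690.
Year 5: 5,533 × $10 = $55,330. Book value $132,360.
Year 6: 2,130 × $10 = $21,300. Book value $111,060.
Accumulated through year 6 = $326,240 − $111,060 = $215,180.

$215,180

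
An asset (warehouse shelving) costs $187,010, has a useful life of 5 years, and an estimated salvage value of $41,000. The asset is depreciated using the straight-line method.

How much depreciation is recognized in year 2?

Depreciable base = $187,010 − $41,000 = $146,010.
Annual expense = $146,010 / 5 = $29,202.

$29,202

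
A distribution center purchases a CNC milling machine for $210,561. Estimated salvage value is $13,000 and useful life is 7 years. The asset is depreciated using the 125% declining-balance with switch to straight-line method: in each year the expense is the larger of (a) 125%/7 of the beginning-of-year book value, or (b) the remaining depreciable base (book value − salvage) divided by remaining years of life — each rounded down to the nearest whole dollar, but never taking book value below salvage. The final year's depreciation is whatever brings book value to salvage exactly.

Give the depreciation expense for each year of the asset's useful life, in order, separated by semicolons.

$37,600; $30,885; $25,815; $25,815; $25,815; $25,815; $25,816

Depreciable base = $210,561 − $13,000 = $197,561.
Year 1: DB = ⌊$210,561 × 125%/7⌋ = $37,600; SL = ⌊$197,561/7⌋ = $28,223 → take DB $37,600. Book value $172,961.
Year 2: DB = ⌊$172,961 × 125%/7⌋ = $30,885; SL = ⌊$159,961/6⌋ = $26,660 → take DB $30,885. Book value $142,076.
Year 3: DB = ⌊$142,076 × 125%/7⌋ = $25,370; SL = ⌊$129,076/5⌋ = $25,815 → take SL $25,815. Book value $116,261.
Year 4: DB = ⌊$116,261 × 125%/7⌋ = $20,760; SL = ⌊$103,261/4⌋ = $25,815 → take SL $25,815. Book value $90,446.
Year 5: DB = ⌊$90,446 × 125%/7⌋ = $16,151; SL = ⌊$77,446/3⌋ = $25,815 → take SL $25,815. Book value $64,631.
Year 6: DB = ⌊$64,631 × 125%/7⌋ = $11,541; SL = ⌊$51,631/2⌋ = $25,815 → take SL $25,815. Book value $38,816.
Year 7 (final): $38,816 − $13,000 = $25,816. Book value $13,000.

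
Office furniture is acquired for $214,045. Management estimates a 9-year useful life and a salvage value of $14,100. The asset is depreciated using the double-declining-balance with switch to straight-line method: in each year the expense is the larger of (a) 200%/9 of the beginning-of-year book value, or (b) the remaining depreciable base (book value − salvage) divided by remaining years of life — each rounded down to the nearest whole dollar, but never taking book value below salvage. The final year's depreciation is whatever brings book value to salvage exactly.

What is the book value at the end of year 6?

$47,387

Depreciable base = $214,045 − $14,100 = $199,945.
Year 1: DB = ⌊$214,045 × 200%/9⌋ = $47,565; SL = ⌊$199,945/9⌋ = $22,216 → take DB $47,565. Book value $166,480.
Year 2: DB = ⌊$166,480 × 200%/9⌋ = $36,995; SL = ⌊$152,380/8⌋ = $19,047 → take DB $36,995. Book value $129,485.
Year 3: DB = ⌊$129,485 × 200%/9⌋ = $28,774; SL = ⌊$115,385/7⌋ = $16,483 → take DB $28,774. Book value $100,711.
Year 4: DB = ⌊$100,711 × 200%/9⌋ = $22,380; SL = ⌊$86,611/6⌋ = $14,435 → take DB $22,380. Book value $78,331.
Year 5: DB = ⌊$78,331 × 200%/9⌋ = $17,406; SL = ⌊$64,231/5⌋ = $12,846 → take DB $17,406. Book value $60,925.
Year 6: DB = ⌊$60,925 × 200%/9⌋ = $13,538; SL = ⌊$46,825/4⌋ = $11,706 → take DB $13,538. Book value $47,387.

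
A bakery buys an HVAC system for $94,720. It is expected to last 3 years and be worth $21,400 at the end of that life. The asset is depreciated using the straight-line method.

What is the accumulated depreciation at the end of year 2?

$48,880

Depreciable base = $94,720 − $21,400 = $73,320.
Annual expense = $73,320 / 3 = $24,440.
End of year 1: book value $70,280.
End of year 2: book value $45,840.
Accumulated through year 2 = $94,720 − $45,840 = $48,880.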